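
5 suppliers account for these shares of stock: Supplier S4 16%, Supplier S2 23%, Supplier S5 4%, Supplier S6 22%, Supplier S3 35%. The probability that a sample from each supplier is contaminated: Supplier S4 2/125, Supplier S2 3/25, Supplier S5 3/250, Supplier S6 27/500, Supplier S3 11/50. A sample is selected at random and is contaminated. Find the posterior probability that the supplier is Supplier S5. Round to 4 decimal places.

0.0040

Compute prior × likelihood for every hypothesis:
  Supplier S4: 0.16 × 0.016 = 0.00256
  Supplier S2: 0.23 × 0.12 = 0.0276
  Supplier S5: 0.04 × 0.012 = 0.00048
  Supplier S6: 0.22 × 0.054 = 0.01188
  Supplier S3: 0.35 × 0.22 = 0.077
Sum = 0.11952.
P(Supplier S5 | evidence) = 0.00048 / 0.11952 ≈ 0.0040.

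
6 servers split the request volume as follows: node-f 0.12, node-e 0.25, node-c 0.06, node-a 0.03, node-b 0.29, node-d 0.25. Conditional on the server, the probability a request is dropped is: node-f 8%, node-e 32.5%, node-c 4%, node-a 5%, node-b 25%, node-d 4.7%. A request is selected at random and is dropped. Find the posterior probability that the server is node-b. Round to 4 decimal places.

0.4050

Unnormalized posteriors (prior × likelihood):
  node-f: 0.12 × 0.08 = 0.0096
  node-e: 0.25 × 0.325 = 0.08125
  node-c: 0.06 × 0.04 = 0.0024
  node-a: 0.03 × 0.05 = 0.0015
  node-b: 0.29 × 0.25 = 0.0725
  node-d: 0.25 × 0.047 = 0.01175
Normalizing constant = 0.179.
P(node-b | evidence) = 0.0725 / 0.179 ≈ 0.4050.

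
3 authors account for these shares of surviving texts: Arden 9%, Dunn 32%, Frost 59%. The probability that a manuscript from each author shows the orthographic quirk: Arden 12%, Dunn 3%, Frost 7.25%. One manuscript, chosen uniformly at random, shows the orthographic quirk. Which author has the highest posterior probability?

Frost

Unnormalized posteriors (prior × likelihood):
  Arden: 0.09 × 0.12 = 0.0108
  Dunn: 0.32 × 0.03 = 0.0096
  Frost: 0.59 × 0.0725 = 0.042775
Sum = 0.063175.
Largest term belongs to Frost, so Frost is most probable.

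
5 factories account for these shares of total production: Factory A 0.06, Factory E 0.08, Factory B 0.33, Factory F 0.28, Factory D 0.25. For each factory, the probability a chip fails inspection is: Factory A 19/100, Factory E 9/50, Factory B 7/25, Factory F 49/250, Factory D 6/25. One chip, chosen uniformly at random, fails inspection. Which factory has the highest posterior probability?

Factory B

By Bayes' rule, posterior ∝ prior × likelihood:
  Factory A: 0.06 × 0.19 = 0.0114
  Factory E: 0.08 × 0.18 = 0.0144
  Factory B: 0.33 × 0.28 = 0.0924
  Factory F: 0.28 × 0.196 = 0.05488
  Factory D: 0.25 × 0.24 = 0.06
Normalizing constant = 0.23308.
Largest term belongs to Factory B, so Factory B is most probable.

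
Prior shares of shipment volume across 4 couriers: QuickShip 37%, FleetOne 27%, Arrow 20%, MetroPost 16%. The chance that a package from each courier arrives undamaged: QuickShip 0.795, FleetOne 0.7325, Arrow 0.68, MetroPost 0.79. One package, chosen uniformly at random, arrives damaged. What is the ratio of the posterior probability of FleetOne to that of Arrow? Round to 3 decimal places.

Taking complements, P(damaged | each) = QuickShip 0.205, FleetOne 0.2675, Arrow 0.32, MetroPost 0.21.
Compute prior × likelihood for every hypothesis:
  QuickShip: 0.37 × 0.205 = 0.07585
  FleetOne: 0.27 × 0.2675 = 0.072225
  Arrow: 0.2 × 0.32 = 0.064
  MetroPost: 0.16 × 0.21 = 0.0336
Sum = 0.245675.
The ratio is 0.072225 / 0.064 (the normalizer cancels) = 1.129.

1.129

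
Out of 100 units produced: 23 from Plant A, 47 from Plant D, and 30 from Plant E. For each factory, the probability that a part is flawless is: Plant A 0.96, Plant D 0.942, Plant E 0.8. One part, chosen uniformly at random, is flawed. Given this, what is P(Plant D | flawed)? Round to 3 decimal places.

Taking complements, P(flawed | each) = Plant A 0.04, Plant D 0.058, Plant E 0.2.
By Bayes' rule, posterior ∝ prior × likelihood:
  Plant A: 0.23 × 0.04 = 0.0092
  Plant D: 0.47 × 0.058 = 0.02726
  Plant E: 0.3 × 0.2 = 0.06
Sum = 0.09646.
P(Plant D | evidence) = 0.02726 / 0.09646 ≈ 0.283.

0.283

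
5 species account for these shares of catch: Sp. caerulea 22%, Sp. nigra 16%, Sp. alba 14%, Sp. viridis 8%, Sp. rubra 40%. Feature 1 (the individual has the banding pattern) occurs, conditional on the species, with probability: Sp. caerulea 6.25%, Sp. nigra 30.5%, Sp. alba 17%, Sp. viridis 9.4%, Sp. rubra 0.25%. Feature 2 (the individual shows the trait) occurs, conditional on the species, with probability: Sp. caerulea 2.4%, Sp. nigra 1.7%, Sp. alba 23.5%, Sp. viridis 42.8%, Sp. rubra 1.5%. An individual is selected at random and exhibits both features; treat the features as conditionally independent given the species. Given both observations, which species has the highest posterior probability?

Prior × likelihood for each hypothesis:
  Sp. caerulea: 0.22 × 0.0625 × 0.024 = 0.00033
  Sp. nigra: 0.16 × 0.305 × 0.017 = 0.0008296
  Sp. alba: 0.14 × 0.17 × 0.235 = 0.005593
  Sp. viridis: 0.08 × 0.094 × 0.428 = 0.00321856
  Sp. rubra: 0.4 × 0.0025 × 0.015 = 0.000015
Normalizing constant = 0.00998616.
Largest term belongs to Sp. alba, so Sp. alba is most probable.

Sp. alba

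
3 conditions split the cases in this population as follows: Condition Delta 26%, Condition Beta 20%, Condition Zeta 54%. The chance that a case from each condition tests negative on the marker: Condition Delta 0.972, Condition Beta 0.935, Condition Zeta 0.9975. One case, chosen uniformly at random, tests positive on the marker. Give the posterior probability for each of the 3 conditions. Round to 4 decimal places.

Condition Delta 0.3366, Condition Beta 0.6010, Condition Zeta 0.0624

Taking complements, P(marker-positive | each) = Condition Delta 0.028, Condition Beta 0.065, Condition Zeta 0.0025.
By Bayes' rule, posterior ∝ prior × likelihood:
  Condition Delta: 0.26 × 0.028 = 0.00728
  Condition Beta: 0.2 × 0.065 = 0.013
  Condition Zeta: 0.54 × 0.0025 = 0.00135
Total = 0.02163.
P(Condition Delta | marker-positive) = 0.00728/0.02163 ≈ 0.3366
P(Condition Beta | marker-positive) = 0.013/0.02163 ≈ 0.6010
P(Condition Zeta | marker-positive) = 0.00135/0.02163 ≈ 0.0624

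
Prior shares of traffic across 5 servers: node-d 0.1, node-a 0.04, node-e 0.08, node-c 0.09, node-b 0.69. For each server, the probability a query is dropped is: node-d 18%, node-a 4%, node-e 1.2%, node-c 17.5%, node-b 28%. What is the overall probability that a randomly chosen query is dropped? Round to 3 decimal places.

0.230

Compute prior × likelihood for every hypothesis:
  node-d: 0.1 × 0.18 = 0.018
  node-a: 0.04 × 0.04 = 0.0016
  node-e: 0.08 × 0.012 = 0.00096
  node-c: 0.09 × 0.175 = 0.01575
  node-b: 0.69 × 0.28 = 0.1932
P(dropped) = 0.018 + 0.0016 + 0.00096 + 0.01575 + 0.1932 = 0.22951 → 0.230.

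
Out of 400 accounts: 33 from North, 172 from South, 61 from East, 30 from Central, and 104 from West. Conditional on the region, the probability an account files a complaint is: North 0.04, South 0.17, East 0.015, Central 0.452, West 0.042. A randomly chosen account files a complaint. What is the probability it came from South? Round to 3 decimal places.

By Bayes' rule, posterior ∝ prior × likelihood:
  North: 0.0825 × 0.04 = 0.0033
  South: 0.43 × 0.17 = 0.0731
  East: 0.1525 × 0.015 = 0.0022875
  Central: 0.075 × 0.452 = 0.0339
  West: 0.26 × 0.042 = 0.01092
Total = 0.1235075.
P(South | evidence) = 0.0731 / 0.1235075 ≈ 0.592.

0.592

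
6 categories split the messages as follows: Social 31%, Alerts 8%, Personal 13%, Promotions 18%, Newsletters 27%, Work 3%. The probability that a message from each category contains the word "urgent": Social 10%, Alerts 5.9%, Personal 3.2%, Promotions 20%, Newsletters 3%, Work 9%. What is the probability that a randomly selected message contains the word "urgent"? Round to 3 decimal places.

0.087

Unnormalized posteriors (prior × likelihood):
  Social: 0.31 × 0.1 = 0.031
  Alerts: 0.08 × 0.059 = 0.00472
  Personal: 0.13 × 0.032 = 0.00416
  Promotions: 0.18 × 0.2 = 0.036
  Newsletters: 0.27 × 0.03 = 0.0081
  Work: 0.03 × 0.09 = 0.0027
P(urgent-flag) = 0.031 + 0.00472 + 0.00416 + 0.036 + 0.0081 + 0.0027 = 0.08668 → 0.087.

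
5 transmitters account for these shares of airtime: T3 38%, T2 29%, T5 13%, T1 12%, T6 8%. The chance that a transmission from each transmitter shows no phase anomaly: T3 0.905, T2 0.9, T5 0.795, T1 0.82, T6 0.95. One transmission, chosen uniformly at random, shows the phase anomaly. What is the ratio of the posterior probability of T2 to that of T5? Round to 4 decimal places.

Taking complements, P(anomaly | each) = T3 0.095, T2 0.1, T5 0.205, T1 0.18, T6 0.05.
By Bayes' rule, posterior ∝ prior × likelihood:
  T3: 0.38 × 0.095 = 0.0361
  T2: 0.29 × 0.1 = 0.029
  T5: 0.13 × 0.205 = 0.02665
  T1: 0.12 × 0.18 = 0.0216
  T6: 0.08 × 0.05 = 0.004
Total = 0.11735.
The ratio is 0.029 / 0.02665 (the normalizer cancels) = 1.0882.

1.0882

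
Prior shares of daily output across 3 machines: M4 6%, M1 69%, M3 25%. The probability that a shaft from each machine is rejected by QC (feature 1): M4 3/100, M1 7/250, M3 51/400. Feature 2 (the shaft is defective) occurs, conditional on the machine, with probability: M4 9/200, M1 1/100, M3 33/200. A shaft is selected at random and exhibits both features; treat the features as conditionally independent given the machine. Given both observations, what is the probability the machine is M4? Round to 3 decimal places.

0.015

Unnormalized posteriors (prior × likelihood):
  M4: 0.06 × 0.03 × 0.045 = 0.000081
  M1: 0.69 × 0.028 × 0.01 = 0.0001932
  M3: 0.25 × 0.1275 × 0.165 = 0.005259375
Normalizing constant = 0.005533575.
P(M4 | evidence) = 0.000081 / 0.005533575 ≈ 0.015.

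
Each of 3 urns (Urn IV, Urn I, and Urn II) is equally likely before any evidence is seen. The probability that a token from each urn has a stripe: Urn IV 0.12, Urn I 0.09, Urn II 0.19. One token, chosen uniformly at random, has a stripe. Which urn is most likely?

With a uniform prior (1/3 each), posterior ∝ likelihood:
  Urn IV: 0.12
  Urn I: 0.09
  Urn II: 0.19
Total = 0.4.
Largest term belongs to Urn II, so Urn II is most probable.

Urn II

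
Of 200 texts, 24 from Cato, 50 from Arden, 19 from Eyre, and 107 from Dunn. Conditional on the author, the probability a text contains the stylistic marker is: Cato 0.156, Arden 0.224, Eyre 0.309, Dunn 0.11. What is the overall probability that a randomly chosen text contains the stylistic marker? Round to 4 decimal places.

0.1629

By Bayes' rule, posterior ∝ prior × likelihood:
  Cato: 0.12 × 0.156 = 0.01872
  Arden: 0.25 × 0.224 = 0.056
  Eyre: 0.095 × 0.309 = 0.029355
  Dunn: 0.535 × 0.11 = 0.05885
P(marker) = 0.01872 + 0.056 + 0.029355 + 0.05885 = 0.162925 → 0.1629.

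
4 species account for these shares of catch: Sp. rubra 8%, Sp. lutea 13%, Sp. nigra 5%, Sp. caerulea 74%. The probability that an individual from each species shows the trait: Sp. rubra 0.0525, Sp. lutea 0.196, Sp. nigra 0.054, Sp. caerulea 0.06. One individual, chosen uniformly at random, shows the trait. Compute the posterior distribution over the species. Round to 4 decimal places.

Sp. rubra 0.0547, Sp. lutea 0.3319, Sp. nigra 0.0352, Sp. caerulea 0.5783

Prior × likelihood for each hypothesis:
  Sp. rubra: 0.08 × 0.0525 = 0.0042
  Sp. lutea: 0.13 × 0.196 = 0.02548
  Sp. nigra: 0.05 × 0.054 = 0.0027
  Sp. caerulea: 0.74 × 0.06 = 0.0444
Sum = 0.07678.
P(Sp. rubra | trait) = 0.0042/0.07678 ≈ 0.0547
P(Sp. lutea | trait) = 0.02548/0.07678 ≈ 0.3319
P(Sp. nigra | trait) = 0.0027/0.07678 ≈ 0.0352
P(Sp. caerulea | trait) = 0.0444/0.07678 ≈ 0.5783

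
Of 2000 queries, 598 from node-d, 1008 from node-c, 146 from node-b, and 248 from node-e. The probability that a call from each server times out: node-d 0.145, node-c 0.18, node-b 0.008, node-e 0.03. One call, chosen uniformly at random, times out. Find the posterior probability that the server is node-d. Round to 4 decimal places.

0.3133

By Bayes' rule, posterior ∝ prior × likelihood:
  node-d: 0.299 × 0.145 = 0.043355
  node-c: 0.504 × 0.18 = 0.09072
  node-b: 0.073 × 0.008 = 0.000584
  node-e: 0.124 × 0.03 = 0.00372
Sum = 0.138379.
P(node-d | evidence) = 0.043355 / 0.138379 ≈ 0.3133.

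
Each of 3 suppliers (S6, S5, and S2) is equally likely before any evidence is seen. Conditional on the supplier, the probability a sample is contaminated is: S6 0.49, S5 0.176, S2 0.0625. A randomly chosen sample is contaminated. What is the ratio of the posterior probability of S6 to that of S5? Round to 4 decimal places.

2.7841

Since the prior is uniform, the posterior is proportional to the likelihood:
  S6: 0.49
  S5: 0.176
  S2: 0.0625
Sum = 0.7285.
The ratio is 0.49 / 0.176 (the normalizer cancels) = 2.7841.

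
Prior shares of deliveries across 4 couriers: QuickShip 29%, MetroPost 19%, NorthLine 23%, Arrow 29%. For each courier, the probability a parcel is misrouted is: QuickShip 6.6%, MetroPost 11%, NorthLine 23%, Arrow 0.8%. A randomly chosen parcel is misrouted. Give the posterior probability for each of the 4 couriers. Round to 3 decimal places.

QuickShip 0.201, MetroPost 0.219, NorthLine 0.555, Arrow 0.024

By Bayes' rule, posterior ∝ prior × likelihood:
  QuickShip: 0.29 × 0.066 = 0.01914
  MetroPost: 0.19 × 0.11 = 0.0209
  NorthLine: 0.23 × 0.23 = 0.0529
  Arrow: 0.29 × 0.008 = 0.00232
Total = 0.09526.
P(QuickShip | misrouted) = 0.01914/0.09526 ≈ 0.201
P(MetroPost | misrouted) = 0.0209/0.09526 ≈ 0.219
P(NorthLine | misrouted) = 0.0529/0.09526 ≈ 0.555
P(Arrow | misrouted) = 0.00232/0.09526 ≈ 0.024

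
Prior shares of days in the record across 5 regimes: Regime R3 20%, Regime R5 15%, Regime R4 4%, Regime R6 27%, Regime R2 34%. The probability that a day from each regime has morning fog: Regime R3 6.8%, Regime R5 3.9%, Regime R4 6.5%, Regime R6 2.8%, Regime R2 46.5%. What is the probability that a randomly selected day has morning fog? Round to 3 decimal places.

Prior × likelihood for each hypothesis:
  Regime R3: 0.2 × 0.068 = 0.0136
  Regime R5: 0.15 × 0.039 = 0.00585
  Regime R4: 0.04 × 0.065 = 0.0026
  Regime R6: 0.27 × 0.028 = 0.00756
  Regime R2: 0.34 × 0.465 = 0.1581
P(fog) = 0.0136 + 0.00585 + 0.0026 + 0.00756 + 0.1581 = 0.18771 → 0.188.

0.188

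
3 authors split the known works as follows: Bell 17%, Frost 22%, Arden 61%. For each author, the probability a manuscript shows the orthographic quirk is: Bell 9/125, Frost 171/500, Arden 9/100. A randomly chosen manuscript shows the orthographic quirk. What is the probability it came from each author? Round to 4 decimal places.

Bell 0.0860, Frost 0.5284, Arden 0.3856

Compute prior × likelihood for every hypothesis:
  Bell: 0.17 × 0.072 = 0.01224
  Frost: 0.22 × 0.342 = 0.07524
  Arden: 0.61 × 0.09 = 0.0549
Total = 0.14238.
P(Bell | quirk) = 0.01224/0.14238 ≈ 0.0860
P(Frost | quirk) = 0.07524/0.14238 ≈ 0.5284
P(Arden | quirk) = 0.0549/0.14238 ≈ 0.3856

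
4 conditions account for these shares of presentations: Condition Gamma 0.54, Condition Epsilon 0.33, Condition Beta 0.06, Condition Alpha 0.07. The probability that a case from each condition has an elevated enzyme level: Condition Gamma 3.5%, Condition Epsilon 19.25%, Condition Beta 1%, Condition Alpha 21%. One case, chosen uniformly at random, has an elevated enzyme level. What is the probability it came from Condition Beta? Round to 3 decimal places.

By Bayes' rule, posterior ∝ prior × likelihood:
  Condition Gamma: 0.54 × 0.035 = 0.0189
  Condition Epsilon: 0.33 × 0.1925 = 0.063525
  Condition Beta: 0.06 × 0.01 = 0.0006
  Condition Alpha: 0.07 × 0.21 = 0.0147
Total = 0.097725.
P(Condition Beta | evidence) = 0.0006 / 0.097725 ≈ 0.006.

0.006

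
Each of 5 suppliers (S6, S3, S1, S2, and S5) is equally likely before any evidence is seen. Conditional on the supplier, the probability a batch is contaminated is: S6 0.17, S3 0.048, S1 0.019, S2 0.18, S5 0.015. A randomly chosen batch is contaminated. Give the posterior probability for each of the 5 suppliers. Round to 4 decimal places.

With a uniform prior (1/5 each), posterior ∝ likelihood:
  S6: 0.17
  S3: 0.048
  S1: 0.019
  S2: 0.18
  S5: 0.015
Sum = 0.432.
P(S6 | contaminated) = 0.17/0.432 ≈ 0.3935
P(S3 | contaminated) = 0.048/0.432 ≈ 0.1111
P(S1 | contaminated) = 0.019/0.432 ≈ 0.0440
P(S2 | contaminated) = 0.18/0.432 ≈ 0.4167
P(S5 | contaminated) = 0.015/0.432 ≈ 0.0347
(Check: 0.3935+0.1111+0.0440+0.4167+0.0347 = 1.0000.)

S6 0.3935, S3 0.1111, S1 0.0440, S2 0.4167, S5 0.0347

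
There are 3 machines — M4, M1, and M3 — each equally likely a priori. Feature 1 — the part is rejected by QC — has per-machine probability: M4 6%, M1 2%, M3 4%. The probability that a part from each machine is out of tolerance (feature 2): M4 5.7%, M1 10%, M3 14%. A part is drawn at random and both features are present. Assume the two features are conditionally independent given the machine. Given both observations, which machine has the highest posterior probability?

Since the prior is uniform, the posterior is proportional to the likelihood:
  M4: 0.06 × 0.057 = 0.00342
  M1: 0.02 × 0.1 = 0.002
  M3: 0.04 × 0.14 = 0.0056
Normalizing constant = 0.01102.
Largest term belongs to M3, so M3 is most probable.

M3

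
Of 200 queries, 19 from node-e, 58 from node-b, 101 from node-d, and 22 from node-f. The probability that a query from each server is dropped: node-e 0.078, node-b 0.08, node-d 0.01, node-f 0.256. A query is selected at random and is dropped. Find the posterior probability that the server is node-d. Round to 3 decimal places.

By Bayes' rule, posterior ∝ prior × likelihood:
  node-e: 0.095 × 0.078 = 0.00741
  node-b: 0.29 × 0.08 = 0.0232
  node-d: 0.505 × 0.01 = 0.00505
  node-f: 0.11 × 0.256 = 0.02816
Total = 0.06382.
P(node-d | evidence) = 0.00505 / 0.06382 ≈ 0.079.

0.079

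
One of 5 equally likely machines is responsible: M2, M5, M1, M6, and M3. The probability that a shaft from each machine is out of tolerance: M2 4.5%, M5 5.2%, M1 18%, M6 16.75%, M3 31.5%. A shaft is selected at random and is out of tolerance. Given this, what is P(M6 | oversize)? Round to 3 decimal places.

0.221

With a uniform prior (1/5 each), posterior ∝ likelihood:
  M2: 0.045
  M5: 0.052
  M1: 0.18
  M6: 0.1675
  M3: 0.315
Normalizing constant = 0.7595.
P(M6 | evidence) = 0.1675 / 0.7595 ≈ 0.221.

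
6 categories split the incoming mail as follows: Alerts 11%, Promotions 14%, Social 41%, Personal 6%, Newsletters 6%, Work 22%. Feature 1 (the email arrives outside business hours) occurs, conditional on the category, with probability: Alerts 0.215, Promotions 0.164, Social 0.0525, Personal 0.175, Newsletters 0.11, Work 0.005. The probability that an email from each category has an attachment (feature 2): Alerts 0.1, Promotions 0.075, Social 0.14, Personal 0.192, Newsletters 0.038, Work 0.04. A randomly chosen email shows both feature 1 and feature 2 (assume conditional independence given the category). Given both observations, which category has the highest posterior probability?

Compute prior × likelihood for every hypothesis:
  Alerts: 0.11 × 0.215 × 0.1 = 0.002365
  Promotions: 0.14 × 0.164 × 0.075 = 0.001722
  Social: 0.41 × 0.0525 × 0.14 = 0.0030135
  Personal: 0.06 × 0.175 × 0.192 = 0.002016
  Newsletters: 0.06 × 0.11 × 0.038 = 0.0002508
  Work: 0.22 × 0.005 × 0.04 = 0.000044
Sum = 0.0094113.
Largest term belongs to Social, so Social is most probable.

Social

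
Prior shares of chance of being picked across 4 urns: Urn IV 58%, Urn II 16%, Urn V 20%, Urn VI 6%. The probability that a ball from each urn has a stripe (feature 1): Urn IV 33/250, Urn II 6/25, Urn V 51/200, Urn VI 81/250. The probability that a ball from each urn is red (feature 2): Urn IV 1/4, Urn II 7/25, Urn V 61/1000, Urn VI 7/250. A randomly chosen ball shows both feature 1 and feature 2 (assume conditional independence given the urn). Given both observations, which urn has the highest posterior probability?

Urn IV

Prior × likelihood for each hypothesis:
  Urn IV: 0.58 × 0.132 × 0.25 = 0.01914
  Urn II: 0.16 × 0.24 × 0.28 = 0.010752
  Urn V: 0.2 × 0.255 × 0.061 = 0.003111
  Urn VI: 0.06 × 0.324 × 0.028 = 0.00054432
Sum = 0.03354732.
Largest term belongs to Urn IV, so Urn IV is most probable.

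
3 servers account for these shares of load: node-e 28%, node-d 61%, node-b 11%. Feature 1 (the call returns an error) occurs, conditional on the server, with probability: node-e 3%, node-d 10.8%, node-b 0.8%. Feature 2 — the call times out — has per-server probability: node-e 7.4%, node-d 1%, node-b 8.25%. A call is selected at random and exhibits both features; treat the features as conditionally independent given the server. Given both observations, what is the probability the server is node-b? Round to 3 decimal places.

0.054

By Bayes' rule, posterior ∝ prior × likelihood:
  node-e: 0.28 × 0.03 × 0.074 = 0.0006216
  node-d: 0.61 × 0.108 × 0.01 = 0.0006588
  node-b: 0.11 × 0.008 × 0.0825 = 0.0000726
Sum = 0.001353.
P(node-b | evidence) = 0.0000726 / 0.001353 ≈ 0.054.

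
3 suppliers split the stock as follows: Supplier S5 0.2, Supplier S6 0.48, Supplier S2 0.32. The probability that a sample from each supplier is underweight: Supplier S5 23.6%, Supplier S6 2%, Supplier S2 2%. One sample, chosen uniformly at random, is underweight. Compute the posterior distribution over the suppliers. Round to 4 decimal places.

Compute prior × likelihood for every hypothesis:
  Supplier S5: 0.2 × 0.236 = 0.0472
  Supplier S6: 0.48 × 0.02 = 0.0096
  Supplier S2: 0.32 × 0.02 = 0.0064
Total = 0.0632.
P(Supplier S5 | underweight) = 0.0472/0.0632 ≈ 0.7468
P(Supplier S6 | underweight) = 0.0096/0.0632 ≈ 0.1519
P(Supplier S2 | underweight) = 0.0064/0.0632 ≈ 0.1013

Supplier S5 0.7468, Supplier S6 0.1519, Supplier S2 0.1013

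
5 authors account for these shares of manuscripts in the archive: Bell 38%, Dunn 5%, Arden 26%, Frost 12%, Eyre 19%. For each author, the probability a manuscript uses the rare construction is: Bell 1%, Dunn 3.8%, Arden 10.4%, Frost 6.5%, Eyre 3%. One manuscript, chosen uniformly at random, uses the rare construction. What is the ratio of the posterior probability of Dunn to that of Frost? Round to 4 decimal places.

Prior × likelihood for each hypothesis:
  Bell: 0.38 × 0.01 = 0.0038
  Dunn: 0.05 × 0.038 = 0.0019
  Arden: 0.26 × 0.104 = 0.02704
  Frost: 0.12 × 0.065 = 0.0078
  Eyre: 0.19 × 0.03 = 0.0057
Sum = 0.04624.
The ratio is 0.0019 / 0.0078 (the normalizer cancels) = 0.2436.

0.2436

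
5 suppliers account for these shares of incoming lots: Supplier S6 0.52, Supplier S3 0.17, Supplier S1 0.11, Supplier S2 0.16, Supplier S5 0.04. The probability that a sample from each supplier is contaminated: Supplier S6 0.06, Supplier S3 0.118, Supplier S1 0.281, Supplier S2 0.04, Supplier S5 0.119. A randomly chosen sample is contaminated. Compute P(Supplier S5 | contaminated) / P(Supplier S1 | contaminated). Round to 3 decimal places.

By Bayes' rule, posterior ∝ prior × likelihood:
  Supplier S6: 0.52 × 0.06 = 0.0312
  Supplier S3: 0.17 × 0.118 = 0.02006
  Supplier S1: 0.11 × 0.281 = 0.03091
  Supplier S2: 0.16 × 0.04 = 0.0064
  Supplier S5: 0.04 × 0.119 = 0.00476
Total = 0.09333.
The ratio is 0.00476 / 0.03091 (the normalizer cancels) = 0.154.

0.154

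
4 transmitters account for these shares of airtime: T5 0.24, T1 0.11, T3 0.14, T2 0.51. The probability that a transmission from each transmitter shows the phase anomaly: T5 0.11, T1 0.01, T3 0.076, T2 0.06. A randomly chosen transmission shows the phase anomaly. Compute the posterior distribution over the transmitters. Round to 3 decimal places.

By Bayes' rule, posterior ∝ prior × likelihood:
  T5: 0.24 × 0.11 = 0.0264
  T1: 0.11 × 0.01 = 0.0011
  T3: 0.14 × 0.076 = 0.01064
  T2: 0.51 × 0.06 = 0.0306
Sum = 0.06874.
P(T5 | anomaly) = 0.0264/0.06874 ≈ 0.384
P(T1 | anomaly) = 0.0011/0.06874 ≈ 0.016
P(T3 | anomaly) = 0.01064/0.06874 ≈ 0.155
P(T2 | anomaly) = 0.0306/0.06874 ≈ 0.445
(Check: 0.384+0.016+0.155+0.445 = 1.000.)

T5 0.384, T1 0.016, T3 0.155, T2 0.445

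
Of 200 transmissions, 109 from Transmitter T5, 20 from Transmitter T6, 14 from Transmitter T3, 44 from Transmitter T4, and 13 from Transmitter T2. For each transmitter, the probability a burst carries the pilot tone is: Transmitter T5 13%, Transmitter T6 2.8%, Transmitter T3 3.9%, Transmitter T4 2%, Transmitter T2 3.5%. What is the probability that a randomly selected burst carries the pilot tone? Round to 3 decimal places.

0.083

Prior × likelihood for each hypothesis:
  Transmitter T5: 0.545 × 0.13 = 0.07085
  Transmitter T6: 0.1 × 0.028 = 0.0028
  Transmitter T3: 0.07 × 0.039 = 0.00273
  Transmitter T4: 0.22 × 0.02 = 0.0044
  Transmitter T2: 0.065 × 0.035 = 0.002275
P(pilot) = 0.07085 + 0.0028 + 0.00273 + 0.0044 + 0.002275 = 0.083055 → 0.083.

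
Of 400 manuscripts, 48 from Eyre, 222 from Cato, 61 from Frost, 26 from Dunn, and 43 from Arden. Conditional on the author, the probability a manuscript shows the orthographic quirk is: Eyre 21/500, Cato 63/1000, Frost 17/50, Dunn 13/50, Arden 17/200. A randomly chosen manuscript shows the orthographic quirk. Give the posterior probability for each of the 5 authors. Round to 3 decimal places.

Unnormalized posteriors (prior × likelihood):
  Eyre: 0.12 × 0.042 = 0.00504
  Cato: 0.555 × 0.063 = 0.034965
  Frost: 0.1525 × 0.34 = 0.05185
  Dunn: 0.065 × 0.26 = 0.0169
  Arden: 0.1075 × 0.085 = 0.0091375
Normalizing constant = 0.1178925.
P(Eyre | quirk) = 0.00504/0.1178925 ≈ 0.043
P(Cato | quirk) = 0.034965/0.1178925 ≈ 0.297
P(Frost | quirk) = 0.05185/0.1178925 ≈ 0.440
P(Dunn | quirk) = 0.0169/0.1178925 ≈ 0.143
P(Arden | quirk) = 0.0091375/0.1178925 ≈ 0.078

Eyre 0.043, Cato 0.297, Frost 0.440, Dunn 0.143, Arden 0.078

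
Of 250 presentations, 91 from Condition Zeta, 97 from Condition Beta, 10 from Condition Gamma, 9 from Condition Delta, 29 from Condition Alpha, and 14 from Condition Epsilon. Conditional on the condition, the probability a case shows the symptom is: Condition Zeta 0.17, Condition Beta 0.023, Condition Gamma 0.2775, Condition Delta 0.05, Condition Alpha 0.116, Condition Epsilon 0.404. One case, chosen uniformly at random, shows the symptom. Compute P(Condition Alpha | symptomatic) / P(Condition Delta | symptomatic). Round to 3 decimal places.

Unnormalized posteriors (prior × likelihood):
  Condition Zeta: 0.364 × 0.17 = 0.06188
  Condition Beta: 0.388 × 0.023 = 0.008924
  Condition Gamma: 0.04 × 0.2775 = 0.0111
  Condition Delta: 0.036 × 0.05 = 0.0018
  Condition Alpha: 0.116 × 0.116 = 0.013456
  Condition Epsilon: 0.056 × 0.404 = 0.022624
Normalizing constant = 0.119784.
The ratio is 0.013456 / 0.0018 (the normalizer cancels) = 7.476.

7.476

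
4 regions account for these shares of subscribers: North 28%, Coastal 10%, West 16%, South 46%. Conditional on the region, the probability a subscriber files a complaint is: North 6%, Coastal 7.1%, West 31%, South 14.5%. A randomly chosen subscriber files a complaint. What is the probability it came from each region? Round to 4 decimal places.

North 0.1198, Coastal 0.0506, West 0.3538, South 0.4757

By Bayes' rule, posterior ∝ prior × likelihood:
  North: 0.28 × 0.06 = 0.0168
  Coastal: 0.1 × 0.071 = 0.0071
  West: 0.16 × 0.31 = 0.0496
  South: 0.46 × 0.145 = 0.0667
Sum = 0.1402.
P(North | complaint) = 0.0168/0.1402 ≈ 0.1198
P(Coastal | complaint) = 0.0071/0.1402 ≈ 0.0506
P(West | complaint) = 0.0496/0.1402 ≈ 0.3538
P(South | complaint) = 0.0667/0.1402 ≈ 0.4757
(Check: 0.1198+0.0506+0.3538+0.4757 = 0.9999.)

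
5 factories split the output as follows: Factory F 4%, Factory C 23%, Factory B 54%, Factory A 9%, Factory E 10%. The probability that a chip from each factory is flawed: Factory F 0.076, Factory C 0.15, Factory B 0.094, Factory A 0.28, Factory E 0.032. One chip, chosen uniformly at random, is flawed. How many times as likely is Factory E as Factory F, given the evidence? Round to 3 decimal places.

1.053

Prior × likelihood for each hypothesis:
  Factory F: 0.04 × 0.076 = 0.00304
  Factory C: 0.23 × 0.15 = 0.0345
  Factory B: 0.54 × 0.094 = 0.05076
  Factory A: 0.09 × 0.28 = 0.0252
  Factory E: 0.1 × 0.032 = 0.0032
Sum = 0.1167.
The ratio is 0.0032 / 0.00304 (the normalizer cancels) = 1.053.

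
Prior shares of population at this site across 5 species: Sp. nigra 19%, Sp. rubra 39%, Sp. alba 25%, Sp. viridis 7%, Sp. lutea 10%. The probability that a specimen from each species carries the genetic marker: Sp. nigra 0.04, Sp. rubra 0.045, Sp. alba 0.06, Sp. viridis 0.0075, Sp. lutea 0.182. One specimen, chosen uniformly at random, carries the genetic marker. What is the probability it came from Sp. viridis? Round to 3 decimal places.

Unnormalized posteriors (prior × likelihood):
  Sp. nigra: 0.19 × 0.04 = 0.0076
  Sp. rubra: 0.39 × 0.045 = 0.01755
  Sp. alba: 0.25 × 0.06 = 0.015
  Sp. viridis: 0.07 × 0.0075 = 0.000525
  Sp. lutea: 0.1 × 0.182 = 0.0182
Normalizing constant = 0.058875.
P(Sp. viridis | evidence) = 0.000525 / 0.058875 ≈ 0.009.

0.009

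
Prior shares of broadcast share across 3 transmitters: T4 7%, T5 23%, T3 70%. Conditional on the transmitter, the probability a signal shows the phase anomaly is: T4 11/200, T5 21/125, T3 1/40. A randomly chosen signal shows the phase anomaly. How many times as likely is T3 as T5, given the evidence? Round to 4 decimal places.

0.4529

By Bayes' rule, posterior ∝ prior × likelihood:
  T4: 0.07 × 0.055 = 0.00385
  T5: 0.23 × 0.168 = 0.03864
  T3: 0.7 × 0.025 = 0.0175
Total = 0.05999.
The ratio is 0.0175 / 0.03864 (the normalizer cancels) = 0.4529.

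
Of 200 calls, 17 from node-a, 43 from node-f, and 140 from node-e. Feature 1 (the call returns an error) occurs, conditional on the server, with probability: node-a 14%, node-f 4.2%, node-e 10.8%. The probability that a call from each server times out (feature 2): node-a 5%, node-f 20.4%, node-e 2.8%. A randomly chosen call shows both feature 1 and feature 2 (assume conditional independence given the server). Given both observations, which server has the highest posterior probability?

node-e

By Bayes' rule, posterior ∝ prior × likelihood:
  node-a: 0.085 × 0.14 × 0.05 = 0.000595
  node-f: 0.215 × 0.042 × 0.204 = 0.00184212
  node-e: 0.7 × 0.108 × 0.028 = 0.0021168
Total = 0.00455392.
Largest term belongs to node-e, so node-e is most probable.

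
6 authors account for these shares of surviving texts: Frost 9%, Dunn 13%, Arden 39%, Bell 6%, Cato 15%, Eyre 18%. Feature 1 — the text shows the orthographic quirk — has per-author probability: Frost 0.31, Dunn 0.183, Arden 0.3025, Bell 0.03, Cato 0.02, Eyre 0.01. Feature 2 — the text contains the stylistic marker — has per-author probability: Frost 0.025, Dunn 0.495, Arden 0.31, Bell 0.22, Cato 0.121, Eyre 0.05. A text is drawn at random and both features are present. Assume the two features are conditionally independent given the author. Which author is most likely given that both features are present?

By Bayes' rule, posterior ∝ prior × likelihood:
  Frost: 0.09 × 0.31 × 0.025 = 0.0006975
  Dunn: 0.13 × 0.183 × 0.495 = 0.01177605
  Arden: 0.39 × 0.3025 × 0.31 = 0.03657225
  Bell: 0.06 × 0.03 × 0.22 = 0.000396
  Cato: 0.15 × 0.02 × 0.121 = 0.000363
  Eyre: 0.18 × 0.01 × 0.05 = 0.00009
Sum = 0.0498948.
Largest term belongs to Arden, so Arden is most probable.

Arden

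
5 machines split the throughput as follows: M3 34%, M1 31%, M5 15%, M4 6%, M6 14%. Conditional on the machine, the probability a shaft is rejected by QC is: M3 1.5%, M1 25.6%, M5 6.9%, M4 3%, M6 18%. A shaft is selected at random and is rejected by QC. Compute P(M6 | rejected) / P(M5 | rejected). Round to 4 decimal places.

2.4348

Unnormalized posteriors (prior × likelihood):
  M3: 0.34 × 0.015 = 0.0051
  M1: 0.31 × 0.256 = 0.07936
  M5: 0.15 × 0.069 = 0.01035
  M4: 0.06 × 0.03 = 0.0018
  M6: 0.14 × 0.18 = 0.0252
Sum = 0.12181.
The ratio is 0.0252 / 0.01035 (the normalizer cancels) = 2.4348.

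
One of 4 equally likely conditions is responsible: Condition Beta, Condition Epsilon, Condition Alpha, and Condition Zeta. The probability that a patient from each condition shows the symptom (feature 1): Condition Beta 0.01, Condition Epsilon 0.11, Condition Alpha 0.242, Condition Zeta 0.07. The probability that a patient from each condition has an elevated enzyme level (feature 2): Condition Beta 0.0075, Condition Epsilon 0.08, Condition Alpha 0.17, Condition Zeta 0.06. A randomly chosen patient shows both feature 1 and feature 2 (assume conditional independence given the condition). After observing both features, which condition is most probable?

Condition Alpha

Since the prior is uniform, the posterior is proportional to the likelihood:
  Condition Beta: 0.01 × 0.0075 = 0.000075
  Condition Epsilon: 0.11 × 0.08 = 0.0088
  Condition Alpha: 0.242 × 0.17 = 0.04114
  Condition Zeta: 0.07 × 0.06 = 0.0042
Normalizing constant = 0.054215.
Largest term belongs to Condition Alpha, so Condition Alpha is most probable.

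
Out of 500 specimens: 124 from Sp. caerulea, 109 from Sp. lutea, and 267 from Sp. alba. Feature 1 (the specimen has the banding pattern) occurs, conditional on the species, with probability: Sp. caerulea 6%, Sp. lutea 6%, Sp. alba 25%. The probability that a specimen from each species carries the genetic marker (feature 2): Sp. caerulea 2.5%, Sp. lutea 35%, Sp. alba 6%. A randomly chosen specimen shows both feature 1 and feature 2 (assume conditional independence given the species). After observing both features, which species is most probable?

Sp. alba

Unnormalized posteriors (prior × likelihood):
  Sp. caerulea: 0.248 × 0.06 × 0.025 = 0.000372
  Sp. lutea: 0.218 × 0.06 × 0.35 = 0.004578
  Sp. alba: 0.534 × 0.25 × 0.06 = 0.00801
Sum = 0.01296.
Largest term belongs to Sp. alba, so Sp. alba is most probable.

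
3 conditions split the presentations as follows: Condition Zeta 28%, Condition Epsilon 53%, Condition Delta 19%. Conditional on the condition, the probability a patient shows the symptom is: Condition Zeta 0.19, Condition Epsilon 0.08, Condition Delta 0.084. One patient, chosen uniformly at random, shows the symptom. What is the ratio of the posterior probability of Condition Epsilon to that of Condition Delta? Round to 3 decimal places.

Prior × likelihood for each hypothesis:
  Condition Zeta: 0.28 × 0.19 = 0.0532
  Condition Epsilon: 0.53 × 0.08 = 0.0424
  Condition Delta: 0.19 × 0.084 = 0.01596
Total = 0.11156.
The ratio is 0.0424 / 0.01596 (the normalizer cancels) = 2.657.

2.657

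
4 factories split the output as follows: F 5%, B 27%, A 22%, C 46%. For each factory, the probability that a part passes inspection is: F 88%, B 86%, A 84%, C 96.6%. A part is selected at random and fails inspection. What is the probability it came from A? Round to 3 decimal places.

Taking complements, P(nonconforming | each) = F 0.12, B 0.14, A 0.16, C 0.034.
Unnormalized posteriors (prior × likelihood):
  F: 0.05 × 0.12 = 0.006
  B: 0.27 × 0.14 = 0.0378
  A: 0.22 × 0.16 = 0.0352
  C: 0.46 × 0.034 = 0.01564
Normalizing constant = 0.09464.
P(A | evidence) = 0.0352 / 0.09464 ≈ 0.372.

0.372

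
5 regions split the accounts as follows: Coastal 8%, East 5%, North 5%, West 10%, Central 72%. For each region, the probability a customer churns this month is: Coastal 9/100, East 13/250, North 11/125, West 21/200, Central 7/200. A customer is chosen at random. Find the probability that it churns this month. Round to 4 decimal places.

0.0499

Unnormalized posteriors (prior × likelihood):
  Coastal: 0.08 × 0.09 = 0.0072
  East: 0.05 × 0.052 = 0.0026
  North: 0.05 × 0.088 = 0.0044
  West: 0.1 × 0.105 = 0.0105
  Central: 0.72 × 0.035 = 0.0252
P(churn) = 0.0072 + 0.0026 + 0.0044 + 0.0105 + 0.0252 = 0.0499 → 0.0499.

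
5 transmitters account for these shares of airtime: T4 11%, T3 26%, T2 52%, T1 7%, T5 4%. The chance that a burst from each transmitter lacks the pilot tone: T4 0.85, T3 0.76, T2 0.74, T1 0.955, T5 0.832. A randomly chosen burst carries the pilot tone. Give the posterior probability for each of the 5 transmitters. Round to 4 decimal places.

T4 0.0737, T3 0.2786, T2 0.6037, T1 0.0141, T5 0.0300

Taking complements, P(pilot | each) = T4 0.15, T3 0.24, T2 0.26, T1 0.045, T5 0.168.
Prior × likelihood for each hypothesis:
  T4: 0.11 × 0.15 = 0.0165
  T3: 0.26 × 0.24 = 0.0624
  T2: 0.52 × 0.26 = 0.1352
  T1: 0.07 × 0.045 = 0.00315
  T5: 0.04 × 0.168 = 0.00672
Sum = 0.22397.
P(T4 | pilot) = 0.0165/0.22397 ≈ 0.0737
P(T3 | pilot) = 0.0624/0.22397 ≈ 0.2786
P(T2 | pilot) = 0.1352/0.22397 ≈ 0.6037
P(T1 | pilot) = 0.00315/0.22397 ≈ 0.0141
P(T5 | pilot) = 0.00672/0.22397 ≈ 0.0300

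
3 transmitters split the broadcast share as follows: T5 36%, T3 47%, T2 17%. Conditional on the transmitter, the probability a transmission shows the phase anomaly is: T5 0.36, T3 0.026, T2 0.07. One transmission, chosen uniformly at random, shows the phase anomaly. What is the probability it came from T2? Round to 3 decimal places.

0.077

Compute prior × likelihood for every hypothesis:
  T5: 0.36 × 0.36 = 0.1296
  T3: 0.47 × 0.026 = 0.01222
  T2: 0.17 × 0.07 = 0.0119
Normalizing constant = 0.15372.
P(T2 | evidence) = 0.0119 / 0.15372 ≈ 0.077.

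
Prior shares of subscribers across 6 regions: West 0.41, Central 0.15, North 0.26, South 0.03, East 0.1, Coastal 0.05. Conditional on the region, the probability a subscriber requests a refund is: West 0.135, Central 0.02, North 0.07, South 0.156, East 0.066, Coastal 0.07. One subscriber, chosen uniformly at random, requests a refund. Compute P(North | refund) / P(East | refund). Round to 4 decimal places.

2.7576

By Bayes' rule, posterior ∝ prior × likelihood:
  West: 0.41 × 0.135 = 0.05535
  Central: 0.15 × 0.02 = 0.003
  North: 0.26 × 0.07 = 0.0182
  South: 0.03 × 0.156 = 0.00468
  East: 0.1 × 0.066 = 0.0066
  Coastal: 0.05 × 0.07 = 0.0035
Sum = 0.09133.
The ratio is 0.0182 / 0.0066 (the normalizer cancels) = 2.7576.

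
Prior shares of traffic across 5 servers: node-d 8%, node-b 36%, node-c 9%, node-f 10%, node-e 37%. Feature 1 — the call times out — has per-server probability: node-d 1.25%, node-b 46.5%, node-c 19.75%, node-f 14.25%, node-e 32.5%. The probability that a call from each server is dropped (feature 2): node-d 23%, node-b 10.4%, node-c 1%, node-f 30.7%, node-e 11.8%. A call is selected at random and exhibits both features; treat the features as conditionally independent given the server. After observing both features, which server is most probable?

node-b

Unnormalized posteriors (prior × likelihood):
  node-d: 0.08 × 0.0125 × 0.23 = 0.00023
  node-b: 0.36 × 0.465 × 0.104 = 0.0174096
  node-c: 0.09 × 0.1975 × 0.01 = 0.00017775
  node-f: 0.1 × 0.1425 × 0.307 = 0.00437475
  node-e: 0.37 × 0.325 × 0.118 = 0.0141895
Total = 0.0363816.
Largest term belongs to node-b, so node-b is most probable.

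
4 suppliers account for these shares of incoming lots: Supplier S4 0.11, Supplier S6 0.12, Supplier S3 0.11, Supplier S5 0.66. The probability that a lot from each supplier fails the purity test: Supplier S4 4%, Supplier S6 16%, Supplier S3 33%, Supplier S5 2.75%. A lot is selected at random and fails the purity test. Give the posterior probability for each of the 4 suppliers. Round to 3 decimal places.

Unnormalized posteriors (prior × likelihood):
  Supplier S4: 0.11 × 0.04 = 0.0044
  Supplier S6: 0.12 × 0.16 = 0.0192
  Supplier S3: 0.11 × 0.33 = 0.0363
  Supplier S5: 0.66 × 0.0275 = 0.01815
Normalizing constant = 0.07805.
P(Supplier S4 | off-spec) = 0.0044/0.07805 ≈ 0.056
P(Supplier S6 | off-spec) = 0.0192/0.07805 ≈ 0.246
P(Supplier S3 | off-spec) = 0.0363/0.07805 ≈ 0.465
P(Supplier S5 | off-spec) = 0.01815/0.07805 ≈ 0.233

Supplier S4 0.056, Supplier S6 0.246, Supplier S3 0.465, Supplier S5 0.233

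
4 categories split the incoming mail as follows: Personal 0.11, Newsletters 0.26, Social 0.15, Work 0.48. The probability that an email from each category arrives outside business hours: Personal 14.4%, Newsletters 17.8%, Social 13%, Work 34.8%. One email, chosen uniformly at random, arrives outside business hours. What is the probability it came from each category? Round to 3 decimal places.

Prior × likelihood for each hypothesis:
  Personal: 0.11 × 0.144 = 0.01584
  Newsletters: 0.26 × 0.178 = 0.04628
  Social: 0.15 × 0.13 = 0.0195
  Work: 0.48 × 0.348 = 0.16704
Normalizing constant = 0.24866.
P(Personal | off-hours) = 0.01584/0.24866 ≈ 0.064
P(Newsletters | off-hours) = 0.04628/0.24866 ≈ 0.186
P(Social | off-hours) = 0.0195/0.24866 ≈ 0.078
P(Work | off-hours) = 0.16704/0.24866 ≈ 0.672
(Check: 0.064+0.186+0.078+0.672 = 1.000.)

Personal 0.064, Newsletters 0.186, Social 0.078, Work 0.672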